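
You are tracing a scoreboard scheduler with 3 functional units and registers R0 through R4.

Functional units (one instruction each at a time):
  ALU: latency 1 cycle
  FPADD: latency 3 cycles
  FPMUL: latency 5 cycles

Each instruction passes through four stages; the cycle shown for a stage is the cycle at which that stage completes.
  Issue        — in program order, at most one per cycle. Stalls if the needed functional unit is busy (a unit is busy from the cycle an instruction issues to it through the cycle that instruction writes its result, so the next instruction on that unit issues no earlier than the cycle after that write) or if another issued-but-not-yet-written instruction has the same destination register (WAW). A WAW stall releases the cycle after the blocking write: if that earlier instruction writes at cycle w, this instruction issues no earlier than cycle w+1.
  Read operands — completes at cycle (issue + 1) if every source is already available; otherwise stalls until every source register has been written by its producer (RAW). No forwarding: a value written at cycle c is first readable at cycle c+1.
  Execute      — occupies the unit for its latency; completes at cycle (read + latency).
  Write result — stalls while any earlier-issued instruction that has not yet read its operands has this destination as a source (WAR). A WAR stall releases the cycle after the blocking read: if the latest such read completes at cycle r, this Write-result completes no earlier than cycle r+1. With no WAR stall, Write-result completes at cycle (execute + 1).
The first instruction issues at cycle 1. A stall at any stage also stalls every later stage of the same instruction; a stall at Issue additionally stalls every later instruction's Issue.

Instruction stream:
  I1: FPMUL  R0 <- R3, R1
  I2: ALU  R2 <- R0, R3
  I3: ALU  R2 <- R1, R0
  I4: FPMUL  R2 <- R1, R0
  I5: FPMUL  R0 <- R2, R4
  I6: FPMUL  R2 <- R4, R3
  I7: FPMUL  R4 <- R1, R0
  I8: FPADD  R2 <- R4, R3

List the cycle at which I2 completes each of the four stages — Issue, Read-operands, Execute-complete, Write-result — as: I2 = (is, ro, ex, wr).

I2 = (2, 9, 10, 11)

[1] I1 issues→FPMUL
[2] I1 reads | I2 issues→ALU
[7] I1 exec-done
[8] I1 writes R0
[9] I2 reads
[10] I2 exec-done
[11] I2 writes R2
[12] I3 issues→ALU
[13] I3 reads
[14] I3 exec-done
[15] I3 writes R2
[16] I4 issues→FPMUL
[17] I4 reads
[22] I4 exec-done
[23] I4 writes R2
[24] I5 issues→FPMUL
[25] I5 reads
[30] I5 exec-done
[31] I5 writes R0
[32] I6 issues→FPMUL
[33] I6 reads
[38] I6 exec-done
[39] I6 writes R2
[40] I7 issues→FPMUL
[41] I7 reads | I8 issues→FPADD
[46] I7 exec-done
[47] I7 writes R4
[48] I8 reads
[51] I8 exec-done
[52] I8 writes R2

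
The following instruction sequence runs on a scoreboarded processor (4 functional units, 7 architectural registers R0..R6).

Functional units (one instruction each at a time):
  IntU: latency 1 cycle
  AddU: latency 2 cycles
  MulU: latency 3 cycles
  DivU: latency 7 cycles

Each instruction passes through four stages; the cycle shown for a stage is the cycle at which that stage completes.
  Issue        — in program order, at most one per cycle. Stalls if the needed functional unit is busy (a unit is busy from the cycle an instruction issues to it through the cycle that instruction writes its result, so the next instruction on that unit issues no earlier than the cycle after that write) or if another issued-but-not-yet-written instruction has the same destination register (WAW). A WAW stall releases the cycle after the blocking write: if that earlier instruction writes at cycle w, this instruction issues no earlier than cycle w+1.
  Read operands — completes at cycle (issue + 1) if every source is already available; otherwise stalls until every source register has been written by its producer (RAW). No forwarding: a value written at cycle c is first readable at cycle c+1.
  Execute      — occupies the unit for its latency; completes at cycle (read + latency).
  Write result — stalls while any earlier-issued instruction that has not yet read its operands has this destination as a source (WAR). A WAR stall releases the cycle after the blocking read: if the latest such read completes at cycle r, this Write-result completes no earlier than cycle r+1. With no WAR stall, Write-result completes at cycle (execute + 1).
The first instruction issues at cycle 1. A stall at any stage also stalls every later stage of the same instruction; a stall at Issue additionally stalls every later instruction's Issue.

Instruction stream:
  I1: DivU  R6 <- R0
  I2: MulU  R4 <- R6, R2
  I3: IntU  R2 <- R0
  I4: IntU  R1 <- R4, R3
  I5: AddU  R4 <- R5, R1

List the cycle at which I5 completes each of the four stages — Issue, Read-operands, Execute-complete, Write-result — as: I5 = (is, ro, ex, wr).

I1 -> (1, 2, 9, 10)
I2 -> (2, 11, 14, 15)  // RAW R6: wait I1 write@10
I3 -> (3, 4, 5, 12)  // WAR R2: wait I2 read@11
I4 -> (13, 16, 17, 18)  // struct: IntU busy until I3 writes@12, RAW R4: wait I2 write@15
I5 -> (16, 19, 21, 22)  // WAW R4: wait I2 write@15, RAW R1: wait I4 write@18

I5 = (16, 19, 21, 22)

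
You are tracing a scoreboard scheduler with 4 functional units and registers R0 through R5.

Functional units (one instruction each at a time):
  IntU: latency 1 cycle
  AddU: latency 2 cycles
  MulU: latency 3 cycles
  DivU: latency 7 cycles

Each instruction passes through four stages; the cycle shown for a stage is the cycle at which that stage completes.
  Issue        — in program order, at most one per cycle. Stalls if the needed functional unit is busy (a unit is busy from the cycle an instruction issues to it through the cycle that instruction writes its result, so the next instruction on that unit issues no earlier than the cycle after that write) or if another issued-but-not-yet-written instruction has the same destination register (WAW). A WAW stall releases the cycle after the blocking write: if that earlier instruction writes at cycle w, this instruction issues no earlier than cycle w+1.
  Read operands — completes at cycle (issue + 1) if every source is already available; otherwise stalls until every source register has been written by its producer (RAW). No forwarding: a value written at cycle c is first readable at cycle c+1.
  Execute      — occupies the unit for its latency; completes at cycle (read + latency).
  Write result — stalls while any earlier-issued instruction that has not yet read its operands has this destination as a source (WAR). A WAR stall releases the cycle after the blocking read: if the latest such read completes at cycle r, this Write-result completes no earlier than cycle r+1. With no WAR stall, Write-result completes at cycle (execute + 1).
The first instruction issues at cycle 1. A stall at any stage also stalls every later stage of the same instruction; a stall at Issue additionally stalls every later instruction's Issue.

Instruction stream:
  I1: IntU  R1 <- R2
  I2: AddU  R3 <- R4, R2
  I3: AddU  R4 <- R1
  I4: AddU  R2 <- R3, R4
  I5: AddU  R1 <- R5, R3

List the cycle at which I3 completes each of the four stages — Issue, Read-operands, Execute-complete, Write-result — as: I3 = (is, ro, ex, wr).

I3 = (7, 8, 10, 11)

[1] I1→IntU
[2] I1 RO · I2→AddU
[3] I1 EX · I2 RO
[4] I1 WR R1
[5] I2 EX
[6] I2 WR R3
[7] I3→AddU
[8] I3 RO
[10] I3 EX
[11] I3 WR R4
[12] I4→AddU
[13] I4 RO
[15] I4 EX
[16] I4 WR R2
[17] I5→AddU
[18] I5 RO
[20] I5 EX
[21] I5 WR R1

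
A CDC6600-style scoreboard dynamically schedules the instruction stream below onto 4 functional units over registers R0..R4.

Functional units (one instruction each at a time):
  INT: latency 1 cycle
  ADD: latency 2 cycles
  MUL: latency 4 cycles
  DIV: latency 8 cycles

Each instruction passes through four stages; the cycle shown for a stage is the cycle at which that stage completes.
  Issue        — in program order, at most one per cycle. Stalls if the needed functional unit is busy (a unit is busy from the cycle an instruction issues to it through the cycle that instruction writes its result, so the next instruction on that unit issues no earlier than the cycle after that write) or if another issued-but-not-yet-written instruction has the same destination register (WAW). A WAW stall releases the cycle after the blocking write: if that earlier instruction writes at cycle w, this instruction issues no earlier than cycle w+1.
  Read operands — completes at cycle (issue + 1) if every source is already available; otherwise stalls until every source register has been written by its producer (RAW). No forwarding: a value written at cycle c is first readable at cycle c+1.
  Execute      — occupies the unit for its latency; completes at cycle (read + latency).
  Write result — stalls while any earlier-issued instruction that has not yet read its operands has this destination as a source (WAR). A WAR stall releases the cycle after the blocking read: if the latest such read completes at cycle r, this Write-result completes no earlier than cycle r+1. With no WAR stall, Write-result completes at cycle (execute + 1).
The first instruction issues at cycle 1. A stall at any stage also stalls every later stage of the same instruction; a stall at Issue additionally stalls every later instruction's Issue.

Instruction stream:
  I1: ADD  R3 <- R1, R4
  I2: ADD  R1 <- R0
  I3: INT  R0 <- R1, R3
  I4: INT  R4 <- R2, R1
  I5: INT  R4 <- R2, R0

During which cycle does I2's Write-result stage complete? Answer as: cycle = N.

cycle = 10

I1: IS=1 RO=2 EX=4 WR=5
I2: IS=6 RO=7 EX=9 WR=10  [struct: ADD busy until I1 writes@5]
I3: IS=7 RO=11 EX=12 WR=13  [RAW R1: wait I2 write@10]
I4: IS=14 RO=15 EX=16 WR=17  [struct: INT busy until I3 writes@13]
I5: IS=18 RO=19 EX=20 WR=21  [struct: INT busy until I4 writes@17]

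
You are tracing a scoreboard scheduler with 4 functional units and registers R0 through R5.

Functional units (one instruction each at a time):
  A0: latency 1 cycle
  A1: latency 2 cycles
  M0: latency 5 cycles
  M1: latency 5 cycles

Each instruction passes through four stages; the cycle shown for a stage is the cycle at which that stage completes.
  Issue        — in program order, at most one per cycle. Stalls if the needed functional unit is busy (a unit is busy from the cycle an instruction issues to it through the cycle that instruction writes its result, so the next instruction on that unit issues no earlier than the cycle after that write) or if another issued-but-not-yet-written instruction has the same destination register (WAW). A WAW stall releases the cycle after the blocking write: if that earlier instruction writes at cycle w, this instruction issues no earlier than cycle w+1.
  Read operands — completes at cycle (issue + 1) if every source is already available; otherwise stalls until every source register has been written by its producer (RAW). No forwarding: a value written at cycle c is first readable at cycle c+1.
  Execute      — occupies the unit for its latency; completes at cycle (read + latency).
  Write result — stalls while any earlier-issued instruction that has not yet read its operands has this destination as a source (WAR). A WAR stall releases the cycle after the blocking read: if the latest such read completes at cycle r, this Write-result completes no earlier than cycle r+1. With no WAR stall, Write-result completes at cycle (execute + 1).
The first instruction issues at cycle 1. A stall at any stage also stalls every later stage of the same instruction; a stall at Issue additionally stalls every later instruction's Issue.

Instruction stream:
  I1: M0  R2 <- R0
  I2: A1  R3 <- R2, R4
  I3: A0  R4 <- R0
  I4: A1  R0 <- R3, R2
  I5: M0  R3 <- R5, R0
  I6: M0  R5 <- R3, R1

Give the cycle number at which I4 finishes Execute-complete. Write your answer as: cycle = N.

c1: I1 issues→M0
c2: I1 reads · I2 issues→A1
c3: I3 issues→A0
c4: I3 reads
c5: I3 exec-done
c7: I1 exec-done
c8: I1 writes R2
c9: I2 reads
c10: I3 writes R4
c11: I2 exec-done
c12: I2 writes R3
c13: I4 issues→A1
c14: I4 reads · I5 issues→M0
c16: I4 exec-done
c17: I4 writes R0
c18: I5 reads
c23: I5 exec-done
c24: I5 writes R3
c25: I6 issues→M0
c26: I6 reads
c31: I6 exec-done
c32: I6 writes R5

cycle = 16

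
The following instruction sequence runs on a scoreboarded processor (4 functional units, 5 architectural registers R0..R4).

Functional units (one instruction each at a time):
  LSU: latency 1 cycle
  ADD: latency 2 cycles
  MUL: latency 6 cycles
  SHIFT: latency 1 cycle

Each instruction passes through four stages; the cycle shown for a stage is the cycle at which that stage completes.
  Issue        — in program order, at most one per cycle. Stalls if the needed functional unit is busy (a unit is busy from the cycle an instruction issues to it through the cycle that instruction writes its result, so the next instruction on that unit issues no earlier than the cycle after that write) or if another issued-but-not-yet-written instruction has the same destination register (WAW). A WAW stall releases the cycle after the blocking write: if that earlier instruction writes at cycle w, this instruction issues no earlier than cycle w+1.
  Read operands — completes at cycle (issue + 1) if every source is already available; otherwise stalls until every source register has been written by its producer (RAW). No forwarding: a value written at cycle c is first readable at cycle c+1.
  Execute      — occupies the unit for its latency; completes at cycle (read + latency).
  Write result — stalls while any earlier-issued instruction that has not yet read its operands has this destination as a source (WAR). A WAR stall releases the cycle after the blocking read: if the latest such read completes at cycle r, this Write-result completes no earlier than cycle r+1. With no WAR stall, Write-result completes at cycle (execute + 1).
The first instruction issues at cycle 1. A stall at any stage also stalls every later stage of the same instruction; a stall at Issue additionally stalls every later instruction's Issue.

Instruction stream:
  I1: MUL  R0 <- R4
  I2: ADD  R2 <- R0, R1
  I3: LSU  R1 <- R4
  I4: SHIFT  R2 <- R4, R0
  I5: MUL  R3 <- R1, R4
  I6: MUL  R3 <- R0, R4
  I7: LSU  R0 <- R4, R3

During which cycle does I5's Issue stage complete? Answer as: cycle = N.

t=1  I1→MUL
t=2  I1 RO | I2→ADD
t=3  I3→LSU
t=4  I3 RO
t=5  I3 EX
t=8  I1 EX
t=9  I1 WR R0
t=10  I2 RO
t=11  I3 WR R1
t=12  I2 EX
t=13  I2 WR R2
t=14  I4→SHIFT
t=15  I4 RO | I5→MUL
t=16  I4 EX | I5 RO
t=17  I4 WR R2
t=22  I5 EX
t=23  I5 WR R3
t=24  I6→MUL
t=25  I6 RO | I7→LSU
t=31  I6 EX
t=32  I6 WR R3
t=33  I7 RO
t=34  I7 EX
t=35  I7 WR R0

cycle = 15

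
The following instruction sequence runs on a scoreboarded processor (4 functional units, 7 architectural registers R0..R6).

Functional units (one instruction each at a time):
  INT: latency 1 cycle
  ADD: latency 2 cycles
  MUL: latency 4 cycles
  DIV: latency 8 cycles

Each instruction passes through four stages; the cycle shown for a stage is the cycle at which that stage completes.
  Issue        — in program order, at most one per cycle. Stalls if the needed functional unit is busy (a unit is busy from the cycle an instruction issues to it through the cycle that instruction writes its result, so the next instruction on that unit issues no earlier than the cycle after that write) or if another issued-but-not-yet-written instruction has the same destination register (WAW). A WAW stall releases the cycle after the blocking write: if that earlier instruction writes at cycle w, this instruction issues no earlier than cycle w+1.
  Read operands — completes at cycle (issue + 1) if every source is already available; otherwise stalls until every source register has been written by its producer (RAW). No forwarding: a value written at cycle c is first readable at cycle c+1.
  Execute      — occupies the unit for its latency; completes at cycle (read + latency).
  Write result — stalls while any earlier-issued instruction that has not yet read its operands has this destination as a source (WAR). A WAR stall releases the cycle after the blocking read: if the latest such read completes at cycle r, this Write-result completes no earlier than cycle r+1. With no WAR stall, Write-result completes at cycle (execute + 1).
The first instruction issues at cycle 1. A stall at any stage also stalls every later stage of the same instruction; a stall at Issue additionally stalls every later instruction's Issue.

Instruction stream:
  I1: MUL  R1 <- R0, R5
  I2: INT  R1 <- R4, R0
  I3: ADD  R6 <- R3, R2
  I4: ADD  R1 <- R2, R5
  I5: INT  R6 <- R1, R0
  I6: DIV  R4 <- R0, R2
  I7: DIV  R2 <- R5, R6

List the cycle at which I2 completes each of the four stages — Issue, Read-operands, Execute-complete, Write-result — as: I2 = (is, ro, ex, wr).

cycle 1: issue I1 (MUL)
cycle 2: I1 read-ops
cycle 6: I1 finished on MUL
cycle 7: I1→R1
cycle 8: issue I2 (INT)
cycle 9: I2 read-ops, issue I3 (ADD)
cycle 10: I2 finished on INT, I3 read-ops
cycle 11: I2→R1
cycle 12: I3 finished on ADD
cycle 13: I3→R6
cycle 14: issue I4 (ADD)
cycle 15: I4 read-ops, issue I5 (INT)
cycle 16: issue I6 (DIV)
cycle 17: I4 finished on ADD, I6 read-ops
cycle 18: I4→R1
cycle 19: I5 read-ops
cycle 20: I5 finished on INT
cycle 21: I5→R6
cycle 25: I6 finished on DIV
cycle 26: I6→R4
cycle 27: issue I7 (DIV)
cycle 28: I7 read-ops
cycle 36: I7 finished on DIV
cycle 37: I7→R2

I2 = (8, 9, 10, 11)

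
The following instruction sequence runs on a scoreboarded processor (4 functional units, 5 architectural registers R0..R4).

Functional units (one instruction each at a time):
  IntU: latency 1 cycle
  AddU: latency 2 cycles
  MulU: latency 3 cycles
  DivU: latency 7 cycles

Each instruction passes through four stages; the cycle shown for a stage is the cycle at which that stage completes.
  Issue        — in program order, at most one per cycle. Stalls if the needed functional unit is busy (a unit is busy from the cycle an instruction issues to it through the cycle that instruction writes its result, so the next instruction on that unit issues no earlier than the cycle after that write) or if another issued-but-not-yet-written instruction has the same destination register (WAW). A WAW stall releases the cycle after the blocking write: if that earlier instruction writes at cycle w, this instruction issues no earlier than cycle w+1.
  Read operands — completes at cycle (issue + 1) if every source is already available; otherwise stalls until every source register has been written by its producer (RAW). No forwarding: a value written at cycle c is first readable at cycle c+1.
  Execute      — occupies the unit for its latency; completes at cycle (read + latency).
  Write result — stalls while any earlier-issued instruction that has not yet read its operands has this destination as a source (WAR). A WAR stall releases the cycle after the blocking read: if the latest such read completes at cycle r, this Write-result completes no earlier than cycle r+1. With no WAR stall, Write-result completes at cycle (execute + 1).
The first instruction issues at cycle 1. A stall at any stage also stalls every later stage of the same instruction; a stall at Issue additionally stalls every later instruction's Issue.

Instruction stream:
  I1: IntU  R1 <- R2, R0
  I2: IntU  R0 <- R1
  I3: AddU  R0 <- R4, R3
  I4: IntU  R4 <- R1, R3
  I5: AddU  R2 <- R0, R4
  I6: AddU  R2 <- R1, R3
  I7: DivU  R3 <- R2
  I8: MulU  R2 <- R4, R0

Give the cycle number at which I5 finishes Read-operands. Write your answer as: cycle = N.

cycle = 15

[1] issue I1 (IntU)
[2] I1 read-ops
[3] I1 finished on IntU
[4] I1→R1
[5] issue I2 (IntU)
[6] I2 read-ops
[7] I2 finished on IntU
[8] I2→R0
[9] issue I3 (AddU)
[10] I3 read-ops | issue I4 (IntU)
[11] I4 read-ops
[12] I3 finished on AddU | I4 finished on IntU
[13] I3→R0 | I4→R4
[14] issue I5 (AddU)
[15] I5 read-ops
[17] I5 finished on AddU
[18] I5→R2
[19] issue I6 (AddU)
[20] I6 read-ops | issue I7 (DivU)
[22] I6 finished on AddU
[23] I6→R2
[24] I7 read-ops | issue I8 (MulU)
[25] I8 read-ops
[28] I8 finished on MulU
[29] I8→R2
[31] I7 finished on DivU
[32] I7→R3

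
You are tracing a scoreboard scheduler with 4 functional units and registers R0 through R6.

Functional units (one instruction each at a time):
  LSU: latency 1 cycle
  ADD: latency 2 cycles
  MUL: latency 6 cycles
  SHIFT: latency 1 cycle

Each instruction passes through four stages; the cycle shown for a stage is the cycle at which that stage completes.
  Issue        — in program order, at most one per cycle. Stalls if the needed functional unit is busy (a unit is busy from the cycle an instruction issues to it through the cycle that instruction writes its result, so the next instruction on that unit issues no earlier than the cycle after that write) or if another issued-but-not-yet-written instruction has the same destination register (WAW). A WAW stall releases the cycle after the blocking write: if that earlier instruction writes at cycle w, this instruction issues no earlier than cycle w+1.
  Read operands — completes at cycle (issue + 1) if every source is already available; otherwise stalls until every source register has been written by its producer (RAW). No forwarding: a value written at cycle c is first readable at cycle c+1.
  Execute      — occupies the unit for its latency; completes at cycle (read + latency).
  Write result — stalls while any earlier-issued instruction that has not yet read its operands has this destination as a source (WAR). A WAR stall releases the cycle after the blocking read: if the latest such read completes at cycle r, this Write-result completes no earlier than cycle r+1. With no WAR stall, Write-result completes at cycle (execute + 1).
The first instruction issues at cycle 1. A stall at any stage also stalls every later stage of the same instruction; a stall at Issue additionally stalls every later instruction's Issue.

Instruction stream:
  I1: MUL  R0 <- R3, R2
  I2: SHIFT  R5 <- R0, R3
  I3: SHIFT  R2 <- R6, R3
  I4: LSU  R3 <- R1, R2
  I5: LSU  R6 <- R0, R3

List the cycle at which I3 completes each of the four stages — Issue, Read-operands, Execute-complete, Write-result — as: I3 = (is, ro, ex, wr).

I3 = (13, 14, 15, 16)

I1  is:1  ro:2  ex:8  wr:9
I2  is:2  ro:10  ex:11  wr:12  — RAW R0: wait I1 write@9
I3  is:13  ro:14  ex:15  wr:16  — struct: SHIFT busy until I2 writes@12
I4  is:14  ro:17  ex:18  wr:19  — RAW R2: wait I3 write@16
I5  is:20  ro:21  ex:22  wr:23  — struct: LSU busy until I4 writes@19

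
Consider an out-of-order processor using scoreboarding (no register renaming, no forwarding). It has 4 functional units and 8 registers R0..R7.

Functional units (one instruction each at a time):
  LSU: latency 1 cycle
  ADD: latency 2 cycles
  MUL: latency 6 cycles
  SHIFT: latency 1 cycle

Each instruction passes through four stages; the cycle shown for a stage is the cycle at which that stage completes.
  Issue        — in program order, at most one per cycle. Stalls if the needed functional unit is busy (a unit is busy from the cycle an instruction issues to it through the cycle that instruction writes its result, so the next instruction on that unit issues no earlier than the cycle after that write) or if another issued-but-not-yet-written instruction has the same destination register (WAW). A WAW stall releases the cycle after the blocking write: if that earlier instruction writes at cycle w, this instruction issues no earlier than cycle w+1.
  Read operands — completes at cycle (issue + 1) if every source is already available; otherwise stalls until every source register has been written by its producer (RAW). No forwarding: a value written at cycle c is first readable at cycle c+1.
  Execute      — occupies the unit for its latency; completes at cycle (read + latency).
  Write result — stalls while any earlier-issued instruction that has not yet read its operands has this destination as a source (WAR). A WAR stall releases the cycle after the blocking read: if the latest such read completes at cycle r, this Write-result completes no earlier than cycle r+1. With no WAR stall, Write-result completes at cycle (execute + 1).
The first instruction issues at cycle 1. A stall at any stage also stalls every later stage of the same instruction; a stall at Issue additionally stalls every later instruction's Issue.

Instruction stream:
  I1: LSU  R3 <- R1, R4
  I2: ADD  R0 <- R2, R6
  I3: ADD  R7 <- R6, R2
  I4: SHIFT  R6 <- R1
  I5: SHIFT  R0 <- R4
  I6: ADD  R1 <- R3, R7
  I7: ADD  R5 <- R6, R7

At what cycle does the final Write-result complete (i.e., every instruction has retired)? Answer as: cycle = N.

cycle = 22

I1 -> (1, 2, 3, 4)
I2 -> (2, 3, 5, 6)
I3 -> (7, 8, 10, 11)  // struct: ADD busy until I2 writes@6
I4 -> (8, 9, 10, 11)
I5 -> (12, 13, 14, 15)  // struct: SHIFT busy until I4 writes@11
I6 -> (13, 14, 16, 17)
I7 -> (18, 19, 21, 22)  // struct: ADD busy until I6 writes@17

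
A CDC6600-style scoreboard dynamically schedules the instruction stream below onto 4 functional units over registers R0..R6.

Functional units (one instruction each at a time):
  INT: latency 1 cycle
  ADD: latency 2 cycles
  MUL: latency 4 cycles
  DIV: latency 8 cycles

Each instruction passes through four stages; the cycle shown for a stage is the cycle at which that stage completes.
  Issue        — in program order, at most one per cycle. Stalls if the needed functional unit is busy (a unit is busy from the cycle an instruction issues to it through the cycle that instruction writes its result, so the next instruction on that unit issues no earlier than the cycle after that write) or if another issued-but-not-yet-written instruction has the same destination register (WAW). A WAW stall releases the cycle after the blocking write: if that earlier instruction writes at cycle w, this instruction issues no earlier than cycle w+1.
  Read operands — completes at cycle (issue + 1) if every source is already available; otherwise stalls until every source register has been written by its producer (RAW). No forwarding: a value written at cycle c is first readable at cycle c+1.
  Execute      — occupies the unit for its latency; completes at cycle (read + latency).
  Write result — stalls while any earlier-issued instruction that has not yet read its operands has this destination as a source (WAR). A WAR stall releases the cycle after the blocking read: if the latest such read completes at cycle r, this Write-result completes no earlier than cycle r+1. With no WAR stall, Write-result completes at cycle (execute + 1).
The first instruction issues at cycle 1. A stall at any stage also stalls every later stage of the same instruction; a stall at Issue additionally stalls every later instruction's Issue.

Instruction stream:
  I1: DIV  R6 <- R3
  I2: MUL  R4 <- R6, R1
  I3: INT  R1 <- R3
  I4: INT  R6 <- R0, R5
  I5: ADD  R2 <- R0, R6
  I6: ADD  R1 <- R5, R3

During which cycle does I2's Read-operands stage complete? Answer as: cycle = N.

I1  is:1  ro:2  ex:10  wr:11
I2  is:2  ro:12  ex:16  wr:17  — RAW R6: wait I1 write@11
I3  is:3  ro:4  ex:5  wr:13  — WAR R1: wait I2 read@12
I4  is:14  ro:15  ex:16  wr:17  — struct: INT busy until I3 writes@13
I5  is:15  ro:18  ex:20  wr:21  — RAW R6: wait I4 write@17
I6  is:22  ro:23  ex:25  wr:26  — struct: ADD busy until I5 writes@21

cycle = 12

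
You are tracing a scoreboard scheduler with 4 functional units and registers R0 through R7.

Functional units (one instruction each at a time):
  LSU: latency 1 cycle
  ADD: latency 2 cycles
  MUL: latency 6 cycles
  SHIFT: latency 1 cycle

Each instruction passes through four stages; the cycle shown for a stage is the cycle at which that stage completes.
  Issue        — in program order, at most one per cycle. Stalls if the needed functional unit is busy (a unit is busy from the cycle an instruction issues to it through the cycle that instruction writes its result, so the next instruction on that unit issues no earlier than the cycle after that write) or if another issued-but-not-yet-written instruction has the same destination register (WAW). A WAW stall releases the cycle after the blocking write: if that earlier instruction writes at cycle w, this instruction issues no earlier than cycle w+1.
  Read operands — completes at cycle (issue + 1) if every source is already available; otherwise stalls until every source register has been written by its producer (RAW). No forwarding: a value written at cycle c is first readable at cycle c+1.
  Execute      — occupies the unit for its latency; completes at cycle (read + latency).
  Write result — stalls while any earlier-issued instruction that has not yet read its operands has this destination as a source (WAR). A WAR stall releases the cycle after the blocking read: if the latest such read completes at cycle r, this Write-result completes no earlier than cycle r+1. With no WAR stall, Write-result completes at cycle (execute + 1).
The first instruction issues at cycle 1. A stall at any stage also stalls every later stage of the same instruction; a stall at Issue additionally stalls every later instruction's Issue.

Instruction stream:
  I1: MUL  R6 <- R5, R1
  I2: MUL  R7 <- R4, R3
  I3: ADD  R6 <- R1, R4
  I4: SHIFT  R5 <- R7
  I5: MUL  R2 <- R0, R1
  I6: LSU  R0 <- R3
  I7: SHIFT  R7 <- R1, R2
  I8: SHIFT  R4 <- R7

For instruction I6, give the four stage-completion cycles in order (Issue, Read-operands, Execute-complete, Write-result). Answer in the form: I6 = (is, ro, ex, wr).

I6 = (20, 21, 22, 23)

t=1  I1→MUL
t=2  I1 RO
t=8  I1 EX
t=9  I1 WR R6
t=10  I2→MUL
t=11  I2 RO, I3→ADD
t=12  I3 RO, I4→SHIFT
t=14  I3 EX
t=15  I3 WR R6
t=17  I2 EX
t=18  I2 WR R7
t=19  I4 RO, I5→MUL
t=20  I4 EX, I5 RO, I6→LSU
t=21  I4 WR R5, I6 RO
t=22  I6 EX, I7→SHIFT
t=23  I6 WR R0
t=26  I5 EX
t=27  I5 WR R2
t=28  I7 RO
t=29  I7 EX
t=30  I7 WR R7
t=31  I8→SHIFT
t=32  I8 RO
t=33  I8 EX
t=34  I8 WR R4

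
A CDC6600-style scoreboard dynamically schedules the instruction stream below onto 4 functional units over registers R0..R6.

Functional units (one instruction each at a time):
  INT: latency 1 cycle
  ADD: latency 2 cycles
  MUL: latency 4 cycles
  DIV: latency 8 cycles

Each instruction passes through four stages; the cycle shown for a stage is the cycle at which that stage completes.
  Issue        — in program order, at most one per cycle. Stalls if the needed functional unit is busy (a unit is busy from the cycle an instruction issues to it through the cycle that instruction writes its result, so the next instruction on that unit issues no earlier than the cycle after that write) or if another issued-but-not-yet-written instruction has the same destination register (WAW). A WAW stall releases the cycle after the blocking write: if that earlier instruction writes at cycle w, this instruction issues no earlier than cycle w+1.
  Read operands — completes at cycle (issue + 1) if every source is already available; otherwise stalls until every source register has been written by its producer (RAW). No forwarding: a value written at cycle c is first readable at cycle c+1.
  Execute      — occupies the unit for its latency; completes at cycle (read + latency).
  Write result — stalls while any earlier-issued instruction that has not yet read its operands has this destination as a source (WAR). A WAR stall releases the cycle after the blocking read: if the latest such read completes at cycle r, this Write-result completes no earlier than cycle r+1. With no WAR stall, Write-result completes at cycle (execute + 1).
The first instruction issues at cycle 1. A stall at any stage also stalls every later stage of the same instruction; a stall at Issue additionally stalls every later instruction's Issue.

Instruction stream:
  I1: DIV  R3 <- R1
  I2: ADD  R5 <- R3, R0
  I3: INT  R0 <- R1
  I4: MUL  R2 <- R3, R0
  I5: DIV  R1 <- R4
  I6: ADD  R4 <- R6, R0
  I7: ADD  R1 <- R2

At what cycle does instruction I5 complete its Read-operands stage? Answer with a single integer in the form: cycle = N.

cycle = 13

t=1  issue I1 (DIV)
t=2  I1 read-ops, issue I2 (ADD)
t=3  issue I3 (INT)
t=4  I3 read-ops, issue I4 (MUL)
t=5  I3 finished on INT
t=10  I1 finished on DIV
t=11  I1→R3
t=12  I2 read-ops, issue I5 (DIV)
t=13  I3→R0, I5 read-ops
t=14  I2 finished on ADD, I4 read-ops
t=15  I2→R5
t=16  issue I6 (ADD)
t=17  I6 read-ops
t=18  I4 finished on MUL
t=19  I4→R2, I6 finished on ADD
t=20  I6→R4
t=21  I5 finished on DIV
t=22  I5→R1
t=23  issue I7 (ADD)
t=24  I7 read-ops
t=26  I7 finished on ADD
t=27  I7→R1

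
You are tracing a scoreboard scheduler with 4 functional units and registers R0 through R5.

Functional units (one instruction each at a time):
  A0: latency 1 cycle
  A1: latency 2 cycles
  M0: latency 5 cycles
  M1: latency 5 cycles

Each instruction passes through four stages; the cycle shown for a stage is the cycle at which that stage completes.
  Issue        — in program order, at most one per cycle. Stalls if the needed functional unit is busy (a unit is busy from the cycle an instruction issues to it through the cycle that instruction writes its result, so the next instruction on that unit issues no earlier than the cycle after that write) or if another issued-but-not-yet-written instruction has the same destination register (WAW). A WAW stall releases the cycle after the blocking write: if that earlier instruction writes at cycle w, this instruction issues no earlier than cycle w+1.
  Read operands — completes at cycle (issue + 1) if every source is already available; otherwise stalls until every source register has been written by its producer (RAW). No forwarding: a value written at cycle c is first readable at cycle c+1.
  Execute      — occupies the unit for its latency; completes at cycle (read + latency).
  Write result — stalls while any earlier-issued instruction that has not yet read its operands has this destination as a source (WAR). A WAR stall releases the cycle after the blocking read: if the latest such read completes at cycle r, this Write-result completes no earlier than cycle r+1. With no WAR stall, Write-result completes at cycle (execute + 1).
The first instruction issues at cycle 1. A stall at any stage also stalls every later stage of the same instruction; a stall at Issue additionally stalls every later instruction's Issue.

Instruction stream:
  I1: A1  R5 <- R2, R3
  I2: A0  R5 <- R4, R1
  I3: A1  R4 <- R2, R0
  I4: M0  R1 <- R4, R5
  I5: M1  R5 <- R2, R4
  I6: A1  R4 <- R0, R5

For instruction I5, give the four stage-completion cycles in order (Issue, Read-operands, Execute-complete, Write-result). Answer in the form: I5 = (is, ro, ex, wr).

cycle 1: I1→A1
cycle 2: I1 RO
cycle 4: I1 EX
cycle 5: I1 WR R5
cycle 6: I2→A0
cycle 7: I2 RO, I3→A1
cycle 8: I2 EX, I3 RO, I4→M0
cycle 9: I2 WR R5
cycle 10: I3 EX, I5→M1
cycle 11: I3 WR R4
cycle 12: I4 RO, I5 RO, I6→A1
cycle 17: I4 EX, I5 EX
cycle 18: I4 WR R1, I5 WR R5
cycle 19: I6 RO
cycle 21: I6 EX
cycle 22: I6 WR R4

I5 = (10, 12, 17, 18)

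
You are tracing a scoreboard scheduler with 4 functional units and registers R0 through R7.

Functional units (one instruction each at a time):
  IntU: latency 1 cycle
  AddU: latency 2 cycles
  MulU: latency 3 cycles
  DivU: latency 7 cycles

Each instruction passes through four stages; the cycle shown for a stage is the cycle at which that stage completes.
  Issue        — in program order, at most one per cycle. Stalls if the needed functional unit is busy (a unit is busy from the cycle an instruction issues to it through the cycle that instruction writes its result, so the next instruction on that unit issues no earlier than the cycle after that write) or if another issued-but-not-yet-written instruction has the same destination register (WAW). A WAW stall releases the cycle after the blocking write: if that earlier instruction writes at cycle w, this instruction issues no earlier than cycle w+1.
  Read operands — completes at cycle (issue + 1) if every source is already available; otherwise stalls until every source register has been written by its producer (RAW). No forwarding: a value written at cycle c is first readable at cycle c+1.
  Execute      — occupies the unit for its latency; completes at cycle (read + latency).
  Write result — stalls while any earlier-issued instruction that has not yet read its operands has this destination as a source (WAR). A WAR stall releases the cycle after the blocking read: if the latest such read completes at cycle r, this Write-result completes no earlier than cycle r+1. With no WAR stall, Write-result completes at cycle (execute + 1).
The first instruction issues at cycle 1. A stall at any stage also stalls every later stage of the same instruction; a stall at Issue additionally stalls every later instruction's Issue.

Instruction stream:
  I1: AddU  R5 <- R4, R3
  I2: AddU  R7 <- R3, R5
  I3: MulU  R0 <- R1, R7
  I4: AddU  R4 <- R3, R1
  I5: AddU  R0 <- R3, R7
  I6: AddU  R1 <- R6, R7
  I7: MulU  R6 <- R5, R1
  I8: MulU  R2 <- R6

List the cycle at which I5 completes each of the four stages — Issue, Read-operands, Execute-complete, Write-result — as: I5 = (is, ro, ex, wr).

[I1] 1/2/4/5
[I2] 6/7/9/10  (struct: AddU busy until I1 writes@5)
[I3] 7/11/14/15  (RAW R7: wait I2 write@10)
[I4] 11/12/14/15  (struct: AddU busy until I2 writes@10)
[I5] 16/17/19/20  (struct: AddU busy until I4 writes@15)
[I6] 21/22/24/25  (struct: AddU busy until I5 writes@20)
[I7] 22/26/29/30  (RAW R1: wait I6 write@25)
[I8] 31/32/35/36  (struct: MulU busy until I7 writes@30)

I5 = (16, 17, 19, 20)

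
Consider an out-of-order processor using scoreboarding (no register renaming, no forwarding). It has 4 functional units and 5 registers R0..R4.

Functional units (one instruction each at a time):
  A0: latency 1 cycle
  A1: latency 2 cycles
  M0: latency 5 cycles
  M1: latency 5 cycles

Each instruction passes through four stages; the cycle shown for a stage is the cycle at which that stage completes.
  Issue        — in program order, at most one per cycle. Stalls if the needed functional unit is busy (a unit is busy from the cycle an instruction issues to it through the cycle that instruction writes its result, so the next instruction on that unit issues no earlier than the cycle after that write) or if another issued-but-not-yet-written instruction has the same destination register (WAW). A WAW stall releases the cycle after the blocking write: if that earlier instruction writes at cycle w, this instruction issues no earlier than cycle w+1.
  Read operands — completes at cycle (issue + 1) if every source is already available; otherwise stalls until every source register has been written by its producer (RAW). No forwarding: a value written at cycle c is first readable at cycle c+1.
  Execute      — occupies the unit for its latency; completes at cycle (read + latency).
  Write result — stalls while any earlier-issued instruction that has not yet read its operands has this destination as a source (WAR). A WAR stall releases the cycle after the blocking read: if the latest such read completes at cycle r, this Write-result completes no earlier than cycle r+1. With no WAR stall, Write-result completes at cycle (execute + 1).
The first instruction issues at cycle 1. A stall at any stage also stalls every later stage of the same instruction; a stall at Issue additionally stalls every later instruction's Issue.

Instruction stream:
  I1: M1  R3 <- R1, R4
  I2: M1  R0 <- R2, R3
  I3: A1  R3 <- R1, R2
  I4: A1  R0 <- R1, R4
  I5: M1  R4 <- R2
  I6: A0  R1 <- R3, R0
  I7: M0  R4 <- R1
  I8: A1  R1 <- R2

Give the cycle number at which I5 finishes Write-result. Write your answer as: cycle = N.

cycle = 25

I1  is:1  ro:2  ex:7  wr:8
I2  is:9  ro:10  ex:15  wr:16  — struct: M1 busy until I1 writes@8
I3  is:10  ro:11  ex:13  wr:14
I4  is:17  ro:18  ex:20  wr:21  — WAW R0: wait I2 write@16
I5  is:18  ro:19  ex:24  wr:25
I6  is:19  ro:22  ex:23  wr:24  — RAW R0: wait I4 write@21
I7  is:26  ro:27  ex:32  wr:33  — WAW R4: wait I5 write@25
I8  is:27  ro:28  ex:30  wr:31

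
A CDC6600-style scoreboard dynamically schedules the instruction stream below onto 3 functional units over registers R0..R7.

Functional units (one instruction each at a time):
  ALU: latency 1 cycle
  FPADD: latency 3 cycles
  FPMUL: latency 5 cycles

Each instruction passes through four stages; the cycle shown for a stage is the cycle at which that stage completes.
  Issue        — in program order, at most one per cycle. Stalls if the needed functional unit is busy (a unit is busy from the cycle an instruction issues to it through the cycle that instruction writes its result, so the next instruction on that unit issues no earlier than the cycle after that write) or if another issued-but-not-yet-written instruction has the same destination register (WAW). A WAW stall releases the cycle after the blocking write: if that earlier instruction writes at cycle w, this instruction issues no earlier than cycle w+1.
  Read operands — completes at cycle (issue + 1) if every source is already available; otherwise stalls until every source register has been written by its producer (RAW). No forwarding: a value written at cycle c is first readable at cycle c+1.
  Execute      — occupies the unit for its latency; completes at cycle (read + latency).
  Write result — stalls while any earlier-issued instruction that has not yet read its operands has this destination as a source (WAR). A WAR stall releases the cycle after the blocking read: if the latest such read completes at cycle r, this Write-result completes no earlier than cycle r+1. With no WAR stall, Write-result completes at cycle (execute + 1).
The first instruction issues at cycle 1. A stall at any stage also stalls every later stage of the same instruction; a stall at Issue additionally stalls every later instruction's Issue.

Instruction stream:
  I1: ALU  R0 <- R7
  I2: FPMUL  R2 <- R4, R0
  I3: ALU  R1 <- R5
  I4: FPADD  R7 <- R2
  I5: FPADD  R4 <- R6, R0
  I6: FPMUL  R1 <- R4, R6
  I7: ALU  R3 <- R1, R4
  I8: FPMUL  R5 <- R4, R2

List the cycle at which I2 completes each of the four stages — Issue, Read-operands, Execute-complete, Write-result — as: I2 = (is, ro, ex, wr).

I2 = (2, 5, 10, 11)

[1] issue I1 (ALU)
[2] I1 read-ops; issue I2 (FPMUL)
[3] I1 finished on ALU
[4] I1→R0
[5] I2 read-ops; issue I3 (ALU)
[6] I3 read-ops; issue I4 (FPADD)
[7] I3 finished on ALU
[8] I3→R1
[10] I2 finished on FPMUL
[11] I2→R2
[12] I4 read-ops
[15] I4 finished on FPADD
[16] I4→R7
[17] issue I5 (FPADD)
[18] I5 read-ops; issue I6 (FPMUL)
[19] issue I7 (ALU)
[21] I5 finished on FPADD
[22] I5→R4
[23] I6 read-ops
[28] I6 finished on FPMUL
[29] I6→R1
[30] I7 read-ops; issue I8 (FPMUL)
[31] I7 finished on ALU; I8 read-ops
[32] I7→R3
[36] I8 finished on FPMUL
[37] I8→R5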